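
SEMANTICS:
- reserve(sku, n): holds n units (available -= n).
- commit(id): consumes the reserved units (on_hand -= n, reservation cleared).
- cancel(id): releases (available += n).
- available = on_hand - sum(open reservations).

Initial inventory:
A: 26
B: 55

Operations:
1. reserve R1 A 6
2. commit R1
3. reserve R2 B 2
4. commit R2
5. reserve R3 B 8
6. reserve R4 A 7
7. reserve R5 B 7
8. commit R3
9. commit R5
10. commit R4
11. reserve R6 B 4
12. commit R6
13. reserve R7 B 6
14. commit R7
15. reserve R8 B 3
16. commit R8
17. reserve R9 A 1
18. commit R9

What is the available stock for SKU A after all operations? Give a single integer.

Answer: 12

Derivation:
Step 1: reserve R1 A 6 -> on_hand[A=26 B=55] avail[A=20 B=55] open={R1}
Step 2: commit R1 -> on_hand[A=20 B=55] avail[A=20 B=55] open={}
Step 3: reserve R2 B 2 -> on_hand[A=20 B=55] avail[A=20 B=53] open={R2}
Step 4: commit R2 -> on_hand[A=20 B=53] avail[A=20 B=53] open={}
Step 5: reserve R3 B 8 -> on_hand[A=20 B=53] avail[A=20 B=45] open={R3}
Step 6: reserve R4 A 7 -> on_hand[A=20 B=53] avail[A=13 B=45] open={R3,R4}
Step 7: reserve R5 B 7 -> on_hand[A=20 B=53] avail[A=13 B=38] open={R3,R4,R5}
Step 8: commit R3 -> on_hand[A=20 B=45] avail[A=13 B=38] open={R4,R5}
Step 9: commit R5 -> on_hand[A=20 B=38] avail[A=13 B=38] open={R4}
Step 10: commit R4 -> on_hand[A=13 B=38] avail[A=13 B=38] open={}
Step 11: reserve R6 B 4 -> on_hand[A=13 B=38] avail[A=13 B=34] open={R6}
Step 12: commit R6 -> on_hand[A=13 B=34] avail[A=13 B=34] open={}
Step 13: reserve R7 B 6 -> on_hand[A=13 B=34] avail[A=13 B=28] open={R7}
Step 14: commit R7 -> on_hand[A=13 B=28] avail[A=13 B=28] open={}
Step 15: reserve R8 B 3 -> on_hand[A=13 B=28] avail[A=13 B=25] open={R8}
Step 16: commit R8 -> on_hand[A=13 B=25] avail[A=13 B=25] open={}
Step 17: reserve R9 A 1 -> on_hand[A=13 B=25] avail[A=12 B=25] open={R9}
Step 18: commit R9 -> on_hand[A=12 B=25] avail[A=12 B=25] open={}
Final available[A] = 12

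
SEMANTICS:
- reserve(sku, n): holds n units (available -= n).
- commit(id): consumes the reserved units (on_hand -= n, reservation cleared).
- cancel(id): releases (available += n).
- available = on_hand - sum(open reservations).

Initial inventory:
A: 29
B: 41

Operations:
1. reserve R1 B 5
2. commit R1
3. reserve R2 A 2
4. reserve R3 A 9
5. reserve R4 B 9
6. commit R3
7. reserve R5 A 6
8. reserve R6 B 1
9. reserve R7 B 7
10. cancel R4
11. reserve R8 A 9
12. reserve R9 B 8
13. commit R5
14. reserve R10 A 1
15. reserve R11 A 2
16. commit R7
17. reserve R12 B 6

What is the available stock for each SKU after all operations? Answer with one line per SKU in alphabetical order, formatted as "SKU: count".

Step 1: reserve R1 B 5 -> on_hand[A=29 B=41] avail[A=29 B=36] open={R1}
Step 2: commit R1 -> on_hand[A=29 B=36] avail[A=29 B=36] open={}
Step 3: reserve R2 A 2 -> on_hand[A=29 B=36] avail[A=27 B=36] open={R2}
Step 4: reserve R3 A 9 -> on_hand[A=29 B=36] avail[A=18 B=36] open={R2,R3}
Step 5: reserve R4 B 9 -> on_hand[A=29 B=36] avail[A=18 B=27] open={R2,R3,R4}
Step 6: commit R3 -> on_hand[A=20 B=36] avail[A=18 B=27] open={R2,R4}
Step 7: reserve R5 A 6 -> on_hand[A=20 B=36] avail[A=12 B=27] open={R2,R4,R5}
Step 8: reserve R6 B 1 -> on_hand[A=20 B=36] avail[A=12 B=26] open={R2,R4,R5,R6}
Step 9: reserve R7 B 7 -> on_hand[A=20 B=36] avail[A=12 B=19] open={R2,R4,R5,R6,R7}
Step 10: cancel R4 -> on_hand[A=20 B=36] avail[A=12 B=28] open={R2,R5,R6,R7}
Step 11: reserve R8 A 9 -> on_hand[A=20 B=36] avail[A=3 B=28] open={R2,R5,R6,R7,R8}
Step 12: reserve R9 B 8 -> on_hand[A=20 B=36] avail[A=3 B=20] open={R2,R5,R6,R7,R8,R9}
Step 13: commit R5 -> on_hand[A=14 B=36] avail[A=3 B=20] open={R2,R6,R7,R8,R9}
Step 14: reserve R10 A 1 -> on_hand[A=14 B=36] avail[A=2 B=20] open={R10,R2,R6,R7,R8,R9}
Step 15: reserve R11 A 2 -> on_hand[A=14 B=36] avail[A=0 B=20] open={R10,R11,R2,R6,R7,R8,R9}
Step 16: commit R7 -> on_hand[A=14 B=29] avail[A=0 B=20] open={R10,R11,R2,R6,R8,R9}
Step 17: reserve R12 B 6 -> on_hand[A=14 B=29] avail[A=0 B=14] open={R10,R11,R12,R2,R6,R8,R9}

Answer: A: 0
B: 14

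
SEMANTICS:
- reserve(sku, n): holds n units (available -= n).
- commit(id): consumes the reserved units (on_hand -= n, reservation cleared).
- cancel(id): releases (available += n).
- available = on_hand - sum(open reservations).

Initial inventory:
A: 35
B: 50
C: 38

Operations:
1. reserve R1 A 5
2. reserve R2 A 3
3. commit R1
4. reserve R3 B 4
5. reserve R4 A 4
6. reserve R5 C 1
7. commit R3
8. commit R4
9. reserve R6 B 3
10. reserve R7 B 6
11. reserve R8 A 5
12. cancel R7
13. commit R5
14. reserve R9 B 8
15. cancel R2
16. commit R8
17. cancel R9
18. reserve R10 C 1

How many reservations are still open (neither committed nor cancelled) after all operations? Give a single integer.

Step 1: reserve R1 A 5 -> on_hand[A=35 B=50 C=38] avail[A=30 B=50 C=38] open={R1}
Step 2: reserve R2 A 3 -> on_hand[A=35 B=50 C=38] avail[A=27 B=50 C=38] open={R1,R2}
Step 3: commit R1 -> on_hand[A=30 B=50 C=38] avail[A=27 B=50 C=38] open={R2}
Step 4: reserve R3 B 4 -> on_hand[A=30 B=50 C=38] avail[A=27 B=46 C=38] open={R2,R3}
Step 5: reserve R4 A 4 -> on_hand[A=30 B=50 C=38] avail[A=23 B=46 C=38] open={R2,R3,R4}
Step 6: reserve R5 C 1 -> on_hand[A=30 B=50 C=38] avail[A=23 B=46 C=37] open={R2,R3,R4,R5}
Step 7: commit R3 -> on_hand[A=30 B=46 C=38] avail[A=23 B=46 C=37] open={R2,R4,R5}
Step 8: commit R4 -> on_hand[A=26 B=46 C=38] avail[A=23 B=46 C=37] open={R2,R5}
Step 9: reserve R6 B 3 -> on_hand[A=26 B=46 C=38] avail[A=23 B=43 C=37] open={R2,R5,R6}
Step 10: reserve R7 B 6 -> on_hand[A=26 B=46 C=38] avail[A=23 B=37 C=37] open={R2,R5,R6,R7}
Step 11: reserve R8 A 5 -> on_hand[A=26 B=46 C=38] avail[A=18 B=37 C=37] open={R2,R5,R6,R7,R8}
Step 12: cancel R7 -> on_hand[A=26 B=46 C=38] avail[A=18 B=43 C=37] open={R2,R5,R6,R8}
Step 13: commit R5 -> on_hand[A=26 B=46 C=37] avail[A=18 B=43 C=37] open={R2,R6,R8}
Step 14: reserve R9 B 8 -> on_hand[A=26 B=46 C=37] avail[A=18 B=35 C=37] open={R2,R6,R8,R9}
Step 15: cancel R2 -> on_hand[A=26 B=46 C=37] avail[A=21 B=35 C=37] open={R6,R8,R9}
Step 16: commit R8 -> on_hand[A=21 B=46 C=37] avail[A=21 B=35 C=37] open={R6,R9}
Step 17: cancel R9 -> on_hand[A=21 B=46 C=37] avail[A=21 B=43 C=37] open={R6}
Step 18: reserve R10 C 1 -> on_hand[A=21 B=46 C=37] avail[A=21 B=43 C=36] open={R10,R6}
Open reservations: ['R10', 'R6'] -> 2

Answer: 2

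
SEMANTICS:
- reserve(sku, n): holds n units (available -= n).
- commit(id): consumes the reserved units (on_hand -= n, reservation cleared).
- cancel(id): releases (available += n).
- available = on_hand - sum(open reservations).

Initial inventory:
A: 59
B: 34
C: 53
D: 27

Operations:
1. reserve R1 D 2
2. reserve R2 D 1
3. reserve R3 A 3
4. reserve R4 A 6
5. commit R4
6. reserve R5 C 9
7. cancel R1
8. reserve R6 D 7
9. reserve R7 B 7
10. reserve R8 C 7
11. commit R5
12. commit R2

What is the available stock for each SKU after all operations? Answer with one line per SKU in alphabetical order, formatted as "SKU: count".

Step 1: reserve R1 D 2 -> on_hand[A=59 B=34 C=53 D=27] avail[A=59 B=34 C=53 D=25] open={R1}
Step 2: reserve R2 D 1 -> on_hand[A=59 B=34 C=53 D=27] avail[A=59 B=34 C=53 D=24] open={R1,R2}
Step 3: reserve R3 A 3 -> on_hand[A=59 B=34 C=53 D=27] avail[A=56 B=34 C=53 D=24] open={R1,R2,R3}
Step 4: reserve R4 A 6 -> on_hand[A=59 B=34 C=53 D=27] avail[A=50 B=34 C=53 D=24] open={R1,R2,R3,R4}
Step 5: commit R4 -> on_hand[A=53 B=34 C=53 D=27] avail[A=50 B=34 C=53 D=24] open={R1,R2,R3}
Step 6: reserve R5 C 9 -> on_hand[A=53 B=34 C=53 D=27] avail[A=50 B=34 C=44 D=24] open={R1,R2,R3,R5}
Step 7: cancel R1 -> on_hand[A=53 B=34 C=53 D=27] avail[A=50 B=34 C=44 D=26] open={R2,R3,R5}
Step 8: reserve R6 D 7 -> on_hand[A=53 B=34 C=53 D=27] avail[A=50 B=34 C=44 D=19] open={R2,R3,R5,R6}
Step 9: reserve R7 B 7 -> on_hand[A=53 B=34 C=53 D=27] avail[A=50 B=27 C=44 D=19] open={R2,R3,R5,R6,R7}
Step 10: reserve R8 C 7 -> on_hand[A=53 B=34 C=53 D=27] avail[A=50 B=27 C=37 D=19] open={R2,R3,R5,R6,R7,R8}
Step 11: commit R5 -> on_hand[A=53 B=34 C=44 D=27] avail[A=50 B=27 C=37 D=19] open={R2,R3,R6,R7,R8}
Step 12: commit R2 -> on_hand[A=53 B=34 C=44 D=26] avail[A=50 B=27 C=37 D=19] open={R3,R6,R7,R8}

Answer: A: 50
B: 27
C: 37
D: 19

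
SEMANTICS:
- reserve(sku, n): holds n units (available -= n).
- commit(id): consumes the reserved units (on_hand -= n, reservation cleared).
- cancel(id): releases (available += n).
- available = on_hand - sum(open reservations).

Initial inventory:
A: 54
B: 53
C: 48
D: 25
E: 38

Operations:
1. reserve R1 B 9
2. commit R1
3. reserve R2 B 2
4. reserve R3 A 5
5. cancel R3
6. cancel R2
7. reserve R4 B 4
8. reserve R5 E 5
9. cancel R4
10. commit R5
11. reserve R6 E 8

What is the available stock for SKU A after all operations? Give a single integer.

Answer: 54

Derivation:
Step 1: reserve R1 B 9 -> on_hand[A=54 B=53 C=48 D=25 E=38] avail[A=54 B=44 C=48 D=25 E=38] open={R1}
Step 2: commit R1 -> on_hand[A=54 B=44 C=48 D=25 E=38] avail[A=54 B=44 C=48 D=25 E=38] open={}
Step 3: reserve R2 B 2 -> on_hand[A=54 B=44 C=48 D=25 E=38] avail[A=54 B=42 C=48 D=25 E=38] open={R2}
Step 4: reserve R3 A 5 -> on_hand[A=54 B=44 C=48 D=25 E=38] avail[A=49 B=42 C=48 D=25 E=38] open={R2,R3}
Step 5: cancel R3 -> on_hand[A=54 B=44 C=48 D=25 E=38] avail[A=54 B=42 C=48 D=25 E=38] open={R2}
Step 6: cancel R2 -> on_hand[A=54 B=44 C=48 D=25 E=38] avail[A=54 B=44 C=48 D=25 E=38] open={}
Step 7: reserve R4 B 4 -> on_hand[A=54 B=44 C=48 D=25 E=38] avail[A=54 B=40 C=48 D=25 E=38] open={R4}
Step 8: reserve R5 E 5 -> on_hand[A=54 B=44 C=48 D=25 E=38] avail[A=54 B=40 C=48 D=25 E=33] open={R4,R5}
Step 9: cancel R4 -> on_hand[A=54 B=44 C=48 D=25 E=38] avail[A=54 B=44 C=48 D=25 E=33] open={R5}
Step 10: commit R5 -> on_hand[A=54 B=44 C=48 D=25 E=33] avail[A=54 B=44 C=48 D=25 E=33] open={}
Step 11: reserve R6 E 8 -> on_hand[A=54 B=44 C=48 D=25 E=33] avail[A=54 B=44 C=48 D=25 E=25] open={R6}
Final available[A] = 54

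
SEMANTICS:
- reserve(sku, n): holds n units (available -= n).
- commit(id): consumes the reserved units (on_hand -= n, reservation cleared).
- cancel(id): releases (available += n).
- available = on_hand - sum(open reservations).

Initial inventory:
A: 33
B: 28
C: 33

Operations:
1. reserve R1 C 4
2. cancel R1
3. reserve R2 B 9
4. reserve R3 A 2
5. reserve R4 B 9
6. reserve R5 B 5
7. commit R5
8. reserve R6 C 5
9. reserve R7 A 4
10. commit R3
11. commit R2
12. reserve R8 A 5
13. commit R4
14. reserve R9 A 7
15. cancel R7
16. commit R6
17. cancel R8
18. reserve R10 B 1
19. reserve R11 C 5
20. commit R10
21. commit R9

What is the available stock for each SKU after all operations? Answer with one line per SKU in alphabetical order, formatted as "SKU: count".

Step 1: reserve R1 C 4 -> on_hand[A=33 B=28 C=33] avail[A=33 B=28 C=29] open={R1}
Step 2: cancel R1 -> on_hand[A=33 B=28 C=33] avail[A=33 B=28 C=33] open={}
Step 3: reserve R2 B 9 -> on_hand[A=33 B=28 C=33] avail[A=33 B=19 C=33] open={R2}
Step 4: reserve R3 A 2 -> on_hand[A=33 B=28 C=33] avail[A=31 B=19 C=33] open={R2,R3}
Step 5: reserve R4 B 9 -> on_hand[A=33 B=28 C=33] avail[A=31 B=10 C=33] open={R2,R3,R4}
Step 6: reserve R5 B 5 -> on_hand[A=33 B=28 C=33] avail[A=31 B=5 C=33] open={R2,R3,R4,R5}
Step 7: commit R5 -> on_hand[A=33 B=23 C=33] avail[A=31 B=5 C=33] open={R2,R3,R4}
Step 8: reserve R6 C 5 -> on_hand[A=33 B=23 C=33] avail[A=31 B=5 C=28] open={R2,R3,R4,R6}
Step 9: reserve R7 A 4 -> on_hand[A=33 B=23 C=33] avail[A=27 B=5 C=28] open={R2,R3,R4,R6,R7}
Step 10: commit R3 -> on_hand[A=31 B=23 C=33] avail[A=27 B=5 C=28] open={R2,R4,R6,R7}
Step 11: commit R2 -> on_hand[A=31 B=14 C=33] avail[A=27 B=5 C=28] open={R4,R6,R7}
Step 12: reserve R8 A 5 -> on_hand[A=31 B=14 C=33] avail[A=22 B=5 C=28] open={R4,R6,R7,R8}
Step 13: commit R4 -> on_hand[A=31 B=5 C=33] avail[A=22 B=5 C=28] open={R6,R7,R8}
Step 14: reserve R9 A 7 -> on_hand[A=31 B=5 C=33] avail[A=15 B=5 C=28] open={R6,R7,R8,R9}
Step 15: cancel R7 -> on_hand[A=31 B=5 C=33] avail[A=19 B=5 C=28] open={R6,R8,R9}
Step 16: commit R6 -> on_hand[A=31 B=5 C=28] avail[A=19 B=5 C=28] open={R8,R9}
Step 17: cancel R8 -> on_hand[A=31 B=5 C=28] avail[A=24 B=5 C=28] open={R9}
Step 18: reserve R10 B 1 -> on_hand[A=31 B=5 C=28] avail[A=24 B=4 C=28] open={R10,R9}
Step 19: reserve R11 C 5 -> on_hand[A=31 B=5 C=28] avail[A=24 B=4 C=23] open={R10,R11,R9}
Step 20: commit R10 -> on_hand[A=31 B=4 C=28] avail[A=24 B=4 C=23] open={R11,R9}
Step 21: commit R9 -> on_hand[A=24 B=4 C=28] avail[A=24 B=4 C=23] open={R11}

Answer: A: 24
B: 4
C: 23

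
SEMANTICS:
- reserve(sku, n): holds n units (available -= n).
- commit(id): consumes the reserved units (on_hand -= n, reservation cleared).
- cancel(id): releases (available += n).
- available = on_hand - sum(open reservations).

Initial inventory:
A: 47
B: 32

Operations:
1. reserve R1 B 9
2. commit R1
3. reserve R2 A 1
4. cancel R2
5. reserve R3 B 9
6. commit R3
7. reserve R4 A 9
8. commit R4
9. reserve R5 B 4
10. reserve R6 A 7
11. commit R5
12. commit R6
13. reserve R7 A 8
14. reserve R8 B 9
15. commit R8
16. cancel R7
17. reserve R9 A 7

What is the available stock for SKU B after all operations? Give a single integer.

Step 1: reserve R1 B 9 -> on_hand[A=47 B=32] avail[A=47 B=23] open={R1}
Step 2: commit R1 -> on_hand[A=47 B=23] avail[A=47 B=23] open={}
Step 3: reserve R2 A 1 -> on_hand[A=47 B=23] avail[A=46 B=23] open={R2}
Step 4: cancel R2 -> on_hand[A=47 B=23] avail[A=47 B=23] open={}
Step 5: reserve R3 B 9 -> on_hand[A=47 B=23] avail[A=47 B=14] open={R3}
Step 6: commit R3 -> on_hand[A=47 B=14] avail[A=47 B=14] open={}
Step 7: reserve R4 A 9 -> on_hand[A=47 B=14] avail[A=38 B=14] open={R4}
Step 8: commit R4 -> on_hand[A=38 B=14] avail[A=38 B=14] open={}
Step 9: reserve R5 B 4 -> on_hand[A=38 B=14] avail[A=38 B=10] open={R5}
Step 10: reserve R6 A 7 -> on_hand[A=38 B=14] avail[A=31 B=10] open={R5,R6}
Step 11: commit R5 -> on_hand[A=38 B=10] avail[A=31 B=10] open={R6}
Step 12: commit R6 -> on_hand[A=31 B=10] avail[A=31 B=10] open={}
Step 13: reserve R7 A 8 -> on_hand[A=31 B=10] avail[A=23 B=10] open={R7}
Step 14: reserve R8 B 9 -> on_hand[A=31 B=10] avail[A=23 B=1] open={R7,R8}
Step 15: commit R8 -> on_hand[A=31 B=1] avail[A=23 B=1] open={R7}
Step 16: cancel R7 -> on_hand[A=31 B=1] avail[A=31 B=1] open={}
Step 17: reserve R9 A 7 -> on_hand[A=31 B=1] avail[A=24 B=1] open={R9}
Final available[B] = 1

Answer: 1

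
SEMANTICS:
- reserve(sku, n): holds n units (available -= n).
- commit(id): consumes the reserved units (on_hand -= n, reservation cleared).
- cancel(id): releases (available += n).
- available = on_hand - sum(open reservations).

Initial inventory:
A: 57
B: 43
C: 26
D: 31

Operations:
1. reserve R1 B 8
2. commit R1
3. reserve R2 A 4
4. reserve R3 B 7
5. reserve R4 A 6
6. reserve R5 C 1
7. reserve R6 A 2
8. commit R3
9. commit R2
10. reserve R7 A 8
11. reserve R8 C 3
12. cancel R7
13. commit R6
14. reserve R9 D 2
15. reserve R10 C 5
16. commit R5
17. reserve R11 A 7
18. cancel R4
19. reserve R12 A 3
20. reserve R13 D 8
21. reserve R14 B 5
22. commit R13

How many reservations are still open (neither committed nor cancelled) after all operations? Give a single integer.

Step 1: reserve R1 B 8 -> on_hand[A=57 B=43 C=26 D=31] avail[A=57 B=35 C=26 D=31] open={R1}
Step 2: commit R1 -> on_hand[A=57 B=35 C=26 D=31] avail[A=57 B=35 C=26 D=31] open={}
Step 3: reserve R2 A 4 -> on_hand[A=57 B=35 C=26 D=31] avail[A=53 B=35 C=26 D=31] open={R2}
Step 4: reserve R3 B 7 -> on_hand[A=57 B=35 C=26 D=31] avail[A=53 B=28 C=26 D=31] open={R2,R3}
Step 5: reserve R4 A 6 -> on_hand[A=57 B=35 C=26 D=31] avail[A=47 B=28 C=26 D=31] open={R2,R3,R4}
Step 6: reserve R5 C 1 -> on_hand[A=57 B=35 C=26 D=31] avail[A=47 B=28 C=25 D=31] open={R2,R3,R4,R5}
Step 7: reserve R6 A 2 -> on_hand[A=57 B=35 C=26 D=31] avail[A=45 B=28 C=25 D=31] open={R2,R3,R4,R5,R6}
Step 8: commit R3 -> on_hand[A=57 B=28 C=26 D=31] avail[A=45 B=28 C=25 D=31] open={R2,R4,R5,R6}
Step 9: commit R2 -> on_hand[A=53 B=28 C=26 D=31] avail[A=45 B=28 C=25 D=31] open={R4,R5,R6}
Step 10: reserve R7 A 8 -> on_hand[A=53 B=28 C=26 D=31] avail[A=37 B=28 C=25 D=31] open={R4,R5,R6,R7}
Step 11: reserve R8 C 3 -> on_hand[A=53 B=28 C=26 D=31] avail[A=37 B=28 C=22 D=31] open={R4,R5,R6,R7,R8}
Step 12: cancel R7 -> on_hand[A=53 B=28 C=26 D=31] avail[A=45 B=28 C=22 D=31] open={R4,R5,R6,R8}
Step 13: commit R6 -> on_hand[A=51 B=28 C=26 D=31] avail[A=45 B=28 C=22 D=31] open={R4,R5,R8}
Step 14: reserve R9 D 2 -> on_hand[A=51 B=28 C=26 D=31] avail[A=45 B=28 C=22 D=29] open={R4,R5,R8,R9}
Step 15: reserve R10 C 5 -> on_hand[A=51 B=28 C=26 D=31] avail[A=45 B=28 C=17 D=29] open={R10,R4,R5,R8,R9}
Step 16: commit R5 -> on_hand[A=51 B=28 C=25 D=31] avail[A=45 B=28 C=17 D=29] open={R10,R4,R8,R9}
Step 17: reserve R11 A 7 -> on_hand[A=51 B=28 C=25 D=31] avail[A=38 B=28 C=17 D=29] open={R10,R11,R4,R8,R9}
Step 18: cancel R4 -> on_hand[A=51 B=28 C=25 D=31] avail[A=44 B=28 C=17 D=29] open={R10,R11,R8,R9}
Step 19: reserve R12 A 3 -> on_hand[A=51 B=28 C=25 D=31] avail[A=41 B=28 C=17 D=29] open={R10,R11,R12,R8,R9}
Step 20: reserve R13 D 8 -> on_hand[A=51 B=28 C=25 D=31] avail[A=41 B=28 C=17 D=21] open={R10,R11,R12,R13,R8,R9}
Step 21: reserve R14 B 5 -> on_hand[A=51 B=28 C=25 D=31] avail[A=41 B=23 C=17 D=21] open={R10,R11,R12,R13,R14,R8,R9}
Step 22: commit R13 -> on_hand[A=51 B=28 C=25 D=23] avail[A=41 B=23 C=17 D=21] open={R10,R11,R12,R14,R8,R9}
Open reservations: ['R10', 'R11', 'R12', 'R14', 'R8', 'R9'] -> 6

Answer: 6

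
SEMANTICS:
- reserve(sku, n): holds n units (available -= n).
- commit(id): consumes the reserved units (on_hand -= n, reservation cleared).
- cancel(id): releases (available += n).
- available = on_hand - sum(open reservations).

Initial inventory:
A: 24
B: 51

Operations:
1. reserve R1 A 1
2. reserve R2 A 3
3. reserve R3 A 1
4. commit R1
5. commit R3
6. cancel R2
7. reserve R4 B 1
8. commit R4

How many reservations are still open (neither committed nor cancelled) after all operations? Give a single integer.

Step 1: reserve R1 A 1 -> on_hand[A=24 B=51] avail[A=23 B=51] open={R1}
Step 2: reserve R2 A 3 -> on_hand[A=24 B=51] avail[A=20 B=51] open={R1,R2}
Step 3: reserve R3 A 1 -> on_hand[A=24 B=51] avail[A=19 B=51] open={R1,R2,R3}
Step 4: commit R1 -> on_hand[A=23 B=51] avail[A=19 B=51] open={R2,R3}
Step 5: commit R3 -> on_hand[A=22 B=51] avail[A=19 B=51] open={R2}
Step 6: cancel R2 -> on_hand[A=22 B=51] avail[A=22 B=51] open={}
Step 7: reserve R4 B 1 -> on_hand[A=22 B=51] avail[A=22 B=50] open={R4}
Step 8: commit R4 -> on_hand[A=22 B=50] avail[A=22 B=50] open={}
Open reservations: [] -> 0

Answer: 0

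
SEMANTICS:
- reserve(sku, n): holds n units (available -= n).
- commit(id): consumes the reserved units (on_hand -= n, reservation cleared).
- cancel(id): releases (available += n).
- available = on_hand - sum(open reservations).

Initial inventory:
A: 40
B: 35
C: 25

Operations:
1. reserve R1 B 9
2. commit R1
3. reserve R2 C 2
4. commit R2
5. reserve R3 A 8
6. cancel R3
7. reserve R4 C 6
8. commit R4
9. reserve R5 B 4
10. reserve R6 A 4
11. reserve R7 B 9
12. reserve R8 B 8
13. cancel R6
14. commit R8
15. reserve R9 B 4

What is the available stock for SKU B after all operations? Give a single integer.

Answer: 1

Derivation:
Step 1: reserve R1 B 9 -> on_hand[A=40 B=35 C=25] avail[A=40 B=26 C=25] open={R1}
Step 2: commit R1 -> on_hand[A=40 B=26 C=25] avail[A=40 B=26 C=25] open={}
Step 3: reserve R2 C 2 -> on_hand[A=40 B=26 C=25] avail[A=40 B=26 C=23] open={R2}
Step 4: commit R2 -> on_hand[A=40 B=26 C=23] avail[A=40 B=26 C=23] open={}
Step 5: reserve R3 A 8 -> on_hand[A=40 B=26 C=23] avail[A=32 B=26 C=23] open={R3}
Step 6: cancel R3 -> on_hand[A=40 B=26 C=23] avail[A=40 B=26 C=23] open={}
Step 7: reserve R4 C 6 -> on_hand[A=40 B=26 C=23] avail[A=40 B=26 C=17] open={R4}
Step 8: commit R4 -> on_hand[A=40 B=26 C=17] avail[A=40 B=26 C=17] open={}
Step 9: reserve R5 B 4 -> on_hand[A=40 B=26 C=17] avail[A=40 B=22 C=17] open={R5}
Step 10: reserve R6 A 4 -> on_hand[A=40 B=26 C=17] avail[A=36 B=22 C=17] open={R5,R6}
Step 11: reserve R7 B 9 -> on_hand[A=40 B=26 C=17] avail[A=36 B=13 C=17] open={R5,R6,R7}
Step 12: reserve R8 B 8 -> on_hand[A=40 B=26 C=17] avail[A=36 B=5 C=17] open={R5,R6,R7,R8}
Step 13: cancel R6 -> on_hand[A=40 B=26 C=17] avail[A=40 B=5 C=17] open={R5,R7,R8}
Step 14: commit R8 -> on_hand[A=40 B=18 C=17] avail[A=40 B=5 C=17] open={R5,R7}
Step 15: reserve R9 B 4 -> on_hand[A=40 B=18 C=17] avail[A=40 B=1 C=17] open={R5,R7,R9}
Final available[B] = 1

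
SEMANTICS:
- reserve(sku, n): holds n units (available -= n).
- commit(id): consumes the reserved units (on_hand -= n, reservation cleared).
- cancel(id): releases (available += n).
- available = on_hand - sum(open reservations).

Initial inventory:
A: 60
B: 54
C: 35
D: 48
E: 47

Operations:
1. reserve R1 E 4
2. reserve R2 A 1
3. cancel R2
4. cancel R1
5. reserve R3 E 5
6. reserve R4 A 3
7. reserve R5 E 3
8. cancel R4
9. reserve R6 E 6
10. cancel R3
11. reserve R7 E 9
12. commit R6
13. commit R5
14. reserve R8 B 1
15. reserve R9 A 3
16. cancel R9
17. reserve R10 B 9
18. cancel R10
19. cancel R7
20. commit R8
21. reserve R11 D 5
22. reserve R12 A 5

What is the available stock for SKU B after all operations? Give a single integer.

Answer: 53

Derivation:
Step 1: reserve R1 E 4 -> on_hand[A=60 B=54 C=35 D=48 E=47] avail[A=60 B=54 C=35 D=48 E=43] open={R1}
Step 2: reserve R2 A 1 -> on_hand[A=60 B=54 C=35 D=48 E=47] avail[A=59 B=54 C=35 D=48 E=43] open={R1,R2}
Step 3: cancel R2 -> on_hand[A=60 B=54 C=35 D=48 E=47] avail[A=60 B=54 C=35 D=48 E=43] open={R1}
Step 4: cancel R1 -> on_hand[A=60 B=54 C=35 D=48 E=47] avail[A=60 B=54 C=35 D=48 E=47] open={}
Step 5: reserve R3 E 5 -> on_hand[A=60 B=54 C=35 D=48 E=47] avail[A=60 B=54 C=35 D=48 E=42] open={R3}
Step 6: reserve R4 A 3 -> on_hand[A=60 B=54 C=35 D=48 E=47] avail[A=57 B=54 C=35 D=48 E=42] open={R3,R4}
Step 7: reserve R5 E 3 -> on_hand[A=60 B=54 C=35 D=48 E=47] avail[A=57 B=54 C=35 D=48 E=39] open={R3,R4,R5}
Step 8: cancel R4 -> on_hand[A=60 B=54 C=35 D=48 E=47] avail[A=60 B=54 C=35 D=48 E=39] open={R3,R5}
Step 9: reserve R6 E 6 -> on_hand[A=60 B=54 C=35 D=48 E=47] avail[A=60 B=54 C=35 D=48 E=33] open={R3,R5,R6}
Step 10: cancel R3 -> on_hand[A=60 B=54 C=35 D=48 E=47] avail[A=60 B=54 C=35 D=48 E=38] open={R5,R6}
Step 11: reserve R7 E 9 -> on_hand[A=60 B=54 C=35 D=48 E=47] avail[A=60 B=54 C=35 D=48 E=29] open={R5,R6,R7}
Step 12: commit R6 -> on_hand[A=60 B=54 C=35 D=48 E=41] avail[A=60 B=54 C=35 D=48 E=29] open={R5,R7}
Step 13: commit R5 -> on_hand[A=60 B=54 C=35 D=48 E=38] avail[A=60 B=54 C=35 D=48 E=29] open={R7}
Step 14: reserve R8 B 1 -> on_hand[A=60 B=54 C=35 D=48 E=38] avail[A=60 B=53 C=35 D=48 E=29] open={R7,R8}
Step 15: reserve R9 A 3 -> on_hand[A=60 B=54 C=35 D=48 E=38] avail[A=57 B=53 C=35 D=48 E=29] open={R7,R8,R9}
Step 16: cancel R9 -> on_hand[A=60 B=54 C=35 D=48 E=38] avail[A=60 B=53 C=35 D=48 E=29] open={R7,R8}
Step 17: reserve R10 B 9 -> on_hand[A=60 B=54 C=35 D=48 E=38] avail[A=60 B=44 C=35 D=48 E=29] open={R10,R7,R8}
Step 18: cancel R10 -> on_hand[A=60 B=54 C=35 D=48 E=38] avail[A=60 B=53 C=35 D=48 E=29] open={R7,R8}
Step 19: cancel R7 -> on_hand[A=60 B=54 C=35 D=48 E=38] avail[A=60 B=53 C=35 D=48 E=38] open={R8}
Step 20: commit R8 -> on_hand[A=60 B=53 C=35 D=48 E=38] avail[A=60 B=53 C=35 D=48 E=38] open={}
Step 21: reserve R11 D 5 -> on_hand[A=60 B=53 C=35 D=48 E=38] avail[A=60 B=53 C=35 D=43 E=38] open={R11}
Step 22: reserve R12 A 5 -> on_hand[A=60 B=53 C=35 D=48 E=38] avail[A=55 B=53 C=35 D=43 E=38] open={R11,R12}
Final available[B] = 53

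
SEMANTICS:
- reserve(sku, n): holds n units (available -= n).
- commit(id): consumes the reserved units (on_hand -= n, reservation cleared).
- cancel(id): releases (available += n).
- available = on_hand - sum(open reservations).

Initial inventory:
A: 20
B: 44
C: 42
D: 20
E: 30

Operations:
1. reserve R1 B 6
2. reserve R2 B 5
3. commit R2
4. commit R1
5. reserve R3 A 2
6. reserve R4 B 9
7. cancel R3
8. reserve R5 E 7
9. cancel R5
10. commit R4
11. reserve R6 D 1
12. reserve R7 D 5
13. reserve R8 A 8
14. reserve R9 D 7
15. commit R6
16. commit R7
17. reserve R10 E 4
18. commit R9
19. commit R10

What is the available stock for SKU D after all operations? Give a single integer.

Answer: 7

Derivation:
Step 1: reserve R1 B 6 -> on_hand[A=20 B=44 C=42 D=20 E=30] avail[A=20 B=38 C=42 D=20 E=30] open={R1}
Step 2: reserve R2 B 5 -> on_hand[A=20 B=44 C=42 D=20 E=30] avail[A=20 B=33 C=42 D=20 E=30] open={R1,R2}
Step 3: commit R2 -> on_hand[A=20 B=39 C=42 D=20 E=30] avail[A=20 B=33 C=42 D=20 E=30] open={R1}
Step 4: commit R1 -> on_hand[A=20 B=33 C=42 D=20 E=30] avail[A=20 B=33 C=42 D=20 E=30] open={}
Step 5: reserve R3 A 2 -> on_hand[A=20 B=33 C=42 D=20 E=30] avail[A=18 B=33 C=42 D=20 E=30] open={R3}
Step 6: reserve R4 B 9 -> on_hand[A=20 B=33 C=42 D=20 E=30] avail[A=18 B=24 C=42 D=20 E=30] open={R3,R4}
Step 7: cancel R3 -> on_hand[A=20 B=33 C=42 D=20 E=30] avail[A=20 B=24 C=42 D=20 E=30] open={R4}
Step 8: reserve R5 E 7 -> on_hand[A=20 B=33 C=42 D=20 E=30] avail[A=20 B=24 C=42 D=20 E=23] open={R4,R5}
Step 9: cancel R5 -> on_hand[A=20 B=33 C=42 D=20 E=30] avail[A=20 B=24 C=42 D=20 E=30] open={R4}
Step 10: commit R4 -> on_hand[A=20 B=24 C=42 D=20 E=30] avail[A=20 B=24 C=42 D=20 E=30] open={}
Step 11: reserve R6 D 1 -> on_hand[A=20 B=24 C=42 D=20 E=30] avail[A=20 B=24 C=42 D=19 E=30] open={R6}
Step 12: reserve R7 D 5 -> on_hand[A=20 B=24 C=42 D=20 E=30] avail[A=20 B=24 C=42 D=14 E=30] open={R6,R7}
Step 13: reserve R8 A 8 -> on_hand[A=20 B=24 C=42 D=20 E=30] avail[A=12 B=24 C=42 D=14 E=30] open={R6,R7,R8}
Step 14: reserve R9 D 7 -> on_hand[A=20 B=24 C=42 D=20 E=30] avail[A=12 B=24 C=42 D=7 E=30] open={R6,R7,R8,R9}
Step 15: commit R6 -> on_hand[A=20 B=24 C=42 D=19 E=30] avail[A=12 B=24 C=42 D=7 E=30] open={R7,R8,R9}
Step 16: commit R7 -> on_hand[A=20 B=24 C=42 D=14 E=30] avail[A=12 B=24 C=42 D=7 E=30] open={R8,R9}
Step 17: reserve R10 E 4 -> on_hand[A=20 B=24 C=42 D=14 E=30] avail[A=12 B=24 C=42 D=7 E=26] open={R10,R8,R9}
Step 18: commit R9 -> on_hand[A=20 B=24 C=42 D=7 E=30] avail[A=12 B=24 C=42 D=7 E=26] open={R10,R8}
Step 19: commit R10 -> on_hand[A=20 B=24 C=42 D=7 E=26] avail[A=12 B=24 C=42 D=7 E=26] open={R8}
Final available[D] = 7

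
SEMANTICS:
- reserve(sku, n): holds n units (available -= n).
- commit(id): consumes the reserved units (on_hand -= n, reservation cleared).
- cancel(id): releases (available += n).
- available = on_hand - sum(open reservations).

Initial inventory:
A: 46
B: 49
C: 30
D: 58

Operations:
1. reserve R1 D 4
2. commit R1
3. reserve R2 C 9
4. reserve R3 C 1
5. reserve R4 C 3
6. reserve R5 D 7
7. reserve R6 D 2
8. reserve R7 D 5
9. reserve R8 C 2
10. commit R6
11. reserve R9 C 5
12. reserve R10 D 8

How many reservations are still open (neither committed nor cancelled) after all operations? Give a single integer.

Step 1: reserve R1 D 4 -> on_hand[A=46 B=49 C=30 D=58] avail[A=46 B=49 C=30 D=54] open={R1}
Step 2: commit R1 -> on_hand[A=46 B=49 C=30 D=54] avail[A=46 B=49 C=30 D=54] open={}
Step 3: reserve R2 C 9 -> on_hand[A=46 B=49 C=30 D=54] avail[A=46 B=49 C=21 D=54] open={R2}
Step 4: reserve R3 C 1 -> on_hand[A=46 B=49 C=30 D=54] avail[A=46 B=49 C=20 D=54] open={R2,R3}
Step 5: reserve R4 C 3 -> on_hand[A=46 B=49 C=30 D=54] avail[A=46 B=49 C=17 D=54] open={R2,R3,R4}
Step 6: reserve R5 D 7 -> on_hand[A=46 B=49 C=30 D=54] avail[A=46 B=49 C=17 D=47] open={R2,R3,R4,R5}
Step 7: reserve R6 D 2 -> on_hand[A=46 B=49 C=30 D=54] avail[A=46 B=49 C=17 D=45] open={R2,R3,R4,R5,R6}
Step 8: reserve R7 D 5 -> on_hand[A=46 B=49 C=30 D=54] avail[A=46 B=49 C=17 D=40] open={R2,R3,R4,R5,R6,R7}
Step 9: reserve R8 C 2 -> on_hand[A=46 B=49 C=30 D=54] avail[A=46 B=49 C=15 D=40] open={R2,R3,R4,R5,R6,R7,R8}
Step 10: commit R6 -> on_hand[A=46 B=49 C=30 D=52] avail[A=46 B=49 C=15 D=40] open={R2,R3,R4,R5,R7,R8}
Step 11: reserve R9 C 5 -> on_hand[A=46 B=49 C=30 D=52] avail[A=46 B=49 C=10 D=40] open={R2,R3,R4,R5,R7,R8,R9}
Step 12: reserve R10 D 8 -> on_hand[A=46 B=49 C=30 D=52] avail[A=46 B=49 C=10 D=32] open={R10,R2,R3,R4,R5,R7,R8,R9}
Open reservations: ['R10', 'R2', 'R3', 'R4', 'R5', 'R7', 'R8', 'R9'] -> 8

Answer: 8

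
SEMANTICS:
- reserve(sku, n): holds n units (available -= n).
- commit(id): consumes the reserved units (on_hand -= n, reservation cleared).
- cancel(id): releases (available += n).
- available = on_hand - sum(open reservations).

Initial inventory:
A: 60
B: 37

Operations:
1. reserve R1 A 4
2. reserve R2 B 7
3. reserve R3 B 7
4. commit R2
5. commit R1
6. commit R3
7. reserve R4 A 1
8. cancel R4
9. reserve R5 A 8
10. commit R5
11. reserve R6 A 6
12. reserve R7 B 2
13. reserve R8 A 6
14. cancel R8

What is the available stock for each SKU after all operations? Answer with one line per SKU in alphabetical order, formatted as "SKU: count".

Answer: A: 42
B: 21

Derivation:
Step 1: reserve R1 A 4 -> on_hand[A=60 B=37] avail[A=56 B=37] open={R1}
Step 2: reserve R2 B 7 -> on_hand[A=60 B=37] avail[A=56 B=30] open={R1,R2}
Step 3: reserve R3 B 7 -> on_hand[A=60 B=37] avail[A=56 B=23] open={R1,R2,R3}
Step 4: commit R2 -> on_hand[A=60 B=30] avail[A=56 B=23] open={R1,R3}
Step 5: commit R1 -> on_hand[A=56 B=30] avail[A=56 B=23] open={R3}
Step 6: commit R3 -> on_hand[A=56 B=23] avail[A=56 B=23] open={}
Step 7: reserve R4 A 1 -> on_hand[A=56 B=23] avail[A=55 B=23] open={R4}
Step 8: cancel R4 -> on_hand[A=56 B=23] avail[A=56 B=23] open={}
Step 9: reserve R5 A 8 -> on_hand[A=56 B=23] avail[A=48 B=23] open={R5}
Step 10: commit R5 -> on_hand[A=48 B=23] avail[A=48 B=23] open={}
Step 11: reserve R6 A 6 -> on_hand[A=48 B=23] avail[A=42 B=23] open={R6}
Step 12: reserve R7 B 2 -> on_hand[A=48 B=23] avail[A=42 B=21] open={R6,R7}
Step 13: reserve R8 A 6 -> on_hand[A=48 B=23] avail[A=36 B=21] open={R6,R7,R8}
Step 14: cancel R8 -> on_hand[A=48 B=23] avail[A=42 B=21] open={R6,R7}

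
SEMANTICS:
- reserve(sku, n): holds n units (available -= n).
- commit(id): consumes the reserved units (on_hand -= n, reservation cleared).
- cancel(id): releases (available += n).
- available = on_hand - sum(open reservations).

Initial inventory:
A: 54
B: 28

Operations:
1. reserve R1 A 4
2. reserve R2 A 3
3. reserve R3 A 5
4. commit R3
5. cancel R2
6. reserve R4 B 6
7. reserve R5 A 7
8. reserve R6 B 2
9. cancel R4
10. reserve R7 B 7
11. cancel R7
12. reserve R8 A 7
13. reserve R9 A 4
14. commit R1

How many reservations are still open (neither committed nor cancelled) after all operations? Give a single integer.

Step 1: reserve R1 A 4 -> on_hand[A=54 B=28] avail[A=50 B=28] open={R1}
Step 2: reserve R2 A 3 -> on_hand[A=54 B=28] avail[A=47 B=28] open={R1,R2}
Step 3: reserve R3 A 5 -> on_hand[A=54 B=28] avail[A=42 B=28] open={R1,R2,R3}
Step 4: commit R3 -> on_hand[A=49 B=28] avail[A=42 B=28] open={R1,R2}
Step 5: cancel R2 -> on_hand[A=49 B=28] avail[A=45 B=28] open={R1}
Step 6: reserve R4 B 6 -> on_hand[A=49 B=28] avail[A=45 B=22] open={R1,R4}
Step 7: reserve R5 A 7 -> on_hand[A=49 B=28] avail[A=38 B=22] open={R1,R4,R5}
Step 8: reserve R6 B 2 -> on_hand[A=49 B=28] avail[A=38 B=20] open={R1,R4,R5,R6}
Step 9: cancel R4 -> on_hand[A=49 B=28] avail[A=38 B=26] open={R1,R5,R6}
Step 10: reserve R7 B 7 -> on_hand[A=49 B=28] avail[A=38 B=19] open={R1,R5,R6,R7}
Step 11: cancel R7 -> on_hand[A=49 B=28] avail[A=38 B=26] open={R1,R5,R6}
Step 12: reserve R8 A 7 -> on_hand[A=49 B=28] avail[A=31 B=26] open={R1,R5,R6,R8}
Step 13: reserve R9 A 4 -> on_hand[A=49 B=28] avail[A=27 B=26] open={R1,R5,R6,R8,R9}
Step 14: commit R1 -> on_hand[A=45 B=28] avail[A=27 B=26] open={R5,R6,R8,R9}
Open reservations: ['R5', 'R6', 'R8', 'R9'] -> 4

Answer: 4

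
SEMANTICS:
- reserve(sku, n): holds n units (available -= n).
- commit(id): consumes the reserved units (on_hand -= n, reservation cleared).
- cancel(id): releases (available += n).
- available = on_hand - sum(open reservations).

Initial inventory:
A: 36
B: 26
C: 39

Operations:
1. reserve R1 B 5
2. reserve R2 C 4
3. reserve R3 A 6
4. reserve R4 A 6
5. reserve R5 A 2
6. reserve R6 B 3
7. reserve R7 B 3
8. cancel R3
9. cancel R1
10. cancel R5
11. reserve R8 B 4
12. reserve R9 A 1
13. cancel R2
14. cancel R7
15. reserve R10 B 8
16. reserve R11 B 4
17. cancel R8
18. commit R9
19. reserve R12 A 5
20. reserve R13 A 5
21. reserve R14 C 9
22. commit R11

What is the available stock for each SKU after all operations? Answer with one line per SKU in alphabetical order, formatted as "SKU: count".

Step 1: reserve R1 B 5 -> on_hand[A=36 B=26 C=39] avail[A=36 B=21 C=39] open={R1}
Step 2: reserve R2 C 4 -> on_hand[A=36 B=26 C=39] avail[A=36 B=21 C=35] open={R1,R2}
Step 3: reserve R3 A 6 -> on_hand[A=36 B=26 C=39] avail[A=30 B=21 C=35] open={R1,R2,R3}
Step 4: reserve R4 A 6 -> on_hand[A=36 B=26 C=39] avail[A=24 B=21 C=35] open={R1,R2,R3,R4}
Step 5: reserve R5 A 2 -> on_hand[A=36 B=26 C=39] avail[A=22 B=21 C=35] open={R1,R2,R3,R4,R5}
Step 6: reserve R6 B 3 -> on_hand[A=36 B=26 C=39] avail[A=22 B=18 C=35] open={R1,R2,R3,R4,R5,R6}
Step 7: reserve R7 B 3 -> on_hand[A=36 B=26 C=39] avail[A=22 B=15 C=35] open={R1,R2,R3,R4,R5,R6,R7}
Step 8: cancel R3 -> on_hand[A=36 B=26 C=39] avail[A=28 B=15 C=35] open={R1,R2,R4,R5,R6,R7}
Step 9: cancel R1 -> on_hand[A=36 B=26 C=39] avail[A=28 B=20 C=35] open={R2,R4,R5,R6,R7}
Step 10: cancel R5 -> on_hand[A=36 B=26 C=39] avail[A=30 B=20 C=35] open={R2,R4,R6,R7}
Step 11: reserve R8 B 4 -> on_hand[A=36 B=26 C=39] avail[A=30 B=16 C=35] open={R2,R4,R6,R7,R8}
Step 12: reserve R9 A 1 -> on_hand[A=36 B=26 C=39] avail[A=29 B=16 C=35] open={R2,R4,R6,R7,R8,R9}
Step 13: cancel R2 -> on_hand[A=36 B=26 C=39] avail[A=29 B=16 C=39] open={R4,R6,R7,R8,R9}
Step 14: cancel R7 -> on_hand[A=36 B=26 C=39] avail[A=29 B=19 C=39] open={R4,R6,R8,R9}
Step 15: reserve R10 B 8 -> on_hand[A=36 B=26 C=39] avail[A=29 B=11 C=39] open={R10,R4,R6,R8,R9}
Step 16: reserve R11 B 4 -> on_hand[A=36 B=26 C=39] avail[A=29 B=7 C=39] open={R10,R11,R4,R6,R8,R9}
Step 17: cancel R8 -> on_hand[A=36 B=26 C=39] avail[A=29 B=11 C=39] open={R10,R11,R4,R6,R9}
Step 18: commit R9 -> on_hand[A=35 B=26 C=39] avail[A=29 B=11 C=39] open={R10,R11,R4,R6}
Step 19: reserve R12 A 5 -> on_hand[A=35 B=26 C=39] avail[A=24 B=11 C=39] open={R10,R11,R12,R4,R6}
Step 20: reserve R13 A 5 -> on_hand[A=35 B=26 C=39] avail[A=19 B=11 C=39] open={R10,R11,R12,R13,R4,R6}
Step 21: reserve R14 C 9 -> on_hand[A=35 B=26 C=39] avail[A=19 B=11 C=30] open={R10,R11,R12,R13,R14,R4,R6}
Step 22: commit R11 -> on_hand[A=35 B=22 C=39] avail[A=19 B=11 C=30] open={R10,R12,R13,R14,R4,R6}

Answer: A: 19
B: 11
C: 30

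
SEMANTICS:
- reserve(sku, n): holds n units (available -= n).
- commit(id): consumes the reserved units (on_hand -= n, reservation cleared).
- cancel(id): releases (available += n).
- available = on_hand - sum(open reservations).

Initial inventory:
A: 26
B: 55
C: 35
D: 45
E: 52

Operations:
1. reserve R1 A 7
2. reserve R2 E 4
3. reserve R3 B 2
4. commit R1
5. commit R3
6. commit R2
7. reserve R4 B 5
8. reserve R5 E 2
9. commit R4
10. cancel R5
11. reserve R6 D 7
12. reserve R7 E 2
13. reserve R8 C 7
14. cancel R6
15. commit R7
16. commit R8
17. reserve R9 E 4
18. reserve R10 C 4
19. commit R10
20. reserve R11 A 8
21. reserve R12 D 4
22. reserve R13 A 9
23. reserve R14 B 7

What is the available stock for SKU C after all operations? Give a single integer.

Step 1: reserve R1 A 7 -> on_hand[A=26 B=55 C=35 D=45 E=52] avail[A=19 B=55 C=35 D=45 E=52] open={R1}
Step 2: reserve R2 E 4 -> on_hand[A=26 B=55 C=35 D=45 E=52] avail[A=19 B=55 C=35 D=45 E=48] open={R1,R2}
Step 3: reserve R3 B 2 -> on_hand[A=26 B=55 C=35 D=45 E=52] avail[A=19 B=53 C=35 D=45 E=48] open={R1,R2,R3}
Step 4: commit R1 -> on_hand[A=19 B=55 C=35 D=45 E=52] avail[A=19 B=53 C=35 D=45 E=48] open={R2,R3}
Step 5: commit R3 -> on_hand[A=19 B=53 C=35 D=45 E=52] avail[A=19 B=53 C=35 D=45 E=48] open={R2}
Step 6: commit R2 -> on_hand[A=19 B=53 C=35 D=45 E=48] avail[A=19 B=53 C=35 D=45 E=48] open={}
Step 7: reserve R4 B 5 -> on_hand[A=19 B=53 C=35 D=45 E=48] avail[A=19 B=48 C=35 D=45 E=48] open={R4}
Step 8: reserve R5 E 2 -> on_hand[A=19 B=53 C=35 D=45 E=48] avail[A=19 B=48 C=35 D=45 E=46] open={R4,R5}
Step 9: commit R4 -> on_hand[A=19 B=48 C=35 D=45 E=48] avail[A=19 B=48 C=35 D=45 E=46] open={R5}
Step 10: cancel R5 -> on_hand[A=19 B=48 C=35 D=45 E=48] avail[A=19 B=48 C=35 D=45 E=48] open={}
Step 11: reserve R6 D 7 -> on_hand[A=19 B=48 C=35 D=45 E=48] avail[A=19 B=48 C=35 D=38 E=48] open={R6}
Step 12: reserve R7 E 2 -> on_hand[A=19 B=48 C=35 D=45 E=48] avail[A=19 B=48 C=35 D=38 E=46] open={R6,R7}
Step 13: reserve R8 C 7 -> on_hand[A=19 B=48 C=35 D=45 E=48] avail[A=19 B=48 C=28 D=38 E=46] open={R6,R7,R8}
Step 14: cancel R6 -> on_hand[A=19 B=48 C=35 D=45 E=48] avail[A=19 B=48 C=28 D=45 E=46] open={R7,R8}
Step 15: commit R7 -> on_hand[A=19 B=48 C=35 D=45 E=46] avail[A=19 B=48 C=28 D=45 E=46] open={R8}
Step 16: commit R8 -> on_hand[A=19 B=48 C=28 D=45 E=46] avail[A=19 B=48 C=28 D=45 E=46] open={}
Step 17: reserve R9 E 4 -> on_hand[A=19 B=48 C=28 D=45 E=46] avail[A=19 B=48 C=28 D=45 E=42] open={R9}
Step 18: reserve R10 C 4 -> on_hand[A=19 B=48 C=28 D=45 E=46] avail[A=19 B=48 C=24 D=45 E=42] open={R10,R9}
Step 19: commit R10 -> on_hand[A=19 B=48 C=24 D=45 E=46] avail[A=19 B=48 C=24 D=45 E=42] open={R9}
Step 20: reserve R11 A 8 -> on_hand[A=19 B=48 C=24 D=45 E=46] avail[A=11 B=48 C=24 D=45 E=42] open={R11,R9}
Step 21: reserve R12 D 4 -> on_hand[A=19 B=48 C=24 D=45 E=46] avail[A=11 B=48 C=24 D=41 E=42] open={R11,R12,R9}
Step 22: reserve R13 A 9 -> on_hand[A=19 B=48 C=24 D=45 E=46] avail[A=2 B=48 C=24 D=41 E=42] open={R11,R12,R13,R9}
Step 23: reserve R14 B 7 -> on_hand[A=19 B=48 C=24 D=45 E=46] avail[A=2 B=41 C=24 D=41 E=42] open={R11,R12,R13,R14,R9}
Final available[C] = 24

Answer: 24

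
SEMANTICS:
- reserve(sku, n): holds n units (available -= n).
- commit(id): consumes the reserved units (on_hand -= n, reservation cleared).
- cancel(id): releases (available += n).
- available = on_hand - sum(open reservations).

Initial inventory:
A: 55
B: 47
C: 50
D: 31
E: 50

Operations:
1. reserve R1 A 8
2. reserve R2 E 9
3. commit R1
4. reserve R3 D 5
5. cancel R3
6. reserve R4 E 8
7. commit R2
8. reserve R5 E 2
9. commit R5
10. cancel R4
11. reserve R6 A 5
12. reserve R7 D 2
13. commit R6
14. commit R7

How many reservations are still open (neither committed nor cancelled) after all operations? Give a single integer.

Answer: 0

Derivation:
Step 1: reserve R1 A 8 -> on_hand[A=55 B=47 C=50 D=31 E=50] avail[A=47 B=47 C=50 D=31 E=50] open={R1}
Step 2: reserve R2 E 9 -> on_hand[A=55 B=47 C=50 D=31 E=50] avail[A=47 B=47 C=50 D=31 E=41] open={R1,R2}
Step 3: commit R1 -> on_hand[A=47 B=47 C=50 D=31 E=50] avail[A=47 B=47 C=50 D=31 E=41] open={R2}
Step 4: reserve R3 D 5 -> on_hand[A=47 B=47 C=50 D=31 E=50] avail[A=47 B=47 C=50 D=26 E=41] open={R2,R3}
Step 5: cancel R3 -> on_hand[A=47 B=47 C=50 D=31 E=50] avail[A=47 B=47 C=50 D=31 E=41] open={R2}
Step 6: reserve R4 E 8 -> on_hand[A=47 B=47 C=50 D=31 E=50] avail[A=47 B=47 C=50 D=31 E=33] open={R2,R4}
Step 7: commit R2 -> on_hand[A=47 B=47 C=50 D=31 E=41] avail[A=47 B=47 C=50 D=31 E=33] open={R4}
Step 8: reserve R5 E 2 -> on_hand[A=47 B=47 C=50 D=31 E=41] avail[A=47 B=47 C=50 D=31 E=31] open={R4,R5}
Step 9: commit R5 -> on_hand[A=47 B=47 C=50 D=31 E=39] avail[A=47 B=47 C=50 D=31 E=31] open={R4}
Step 10: cancel R4 -> on_hand[A=47 B=47 C=50 D=31 E=39] avail[A=47 B=47 C=50 D=31 E=39] open={}
Step 11: reserve R6 A 5 -> on_hand[A=47 B=47 C=50 D=31 E=39] avail[A=42 B=47 C=50 D=31 E=39] open={R6}
Step 12: reserve R7 D 2 -> on_hand[A=47 B=47 C=50 D=31 E=39] avail[A=42 B=47 C=50 D=29 E=39] open={R6,R7}
Step 13: commit R6 -> on_hand[A=42 B=47 C=50 D=31 E=39] avail[A=42 B=47 C=50 D=29 E=39] open={R7}
Step 14: commit R7 -> on_hand[A=42 B=47 C=50 D=29 E=39] avail[A=42 B=47 C=50 D=29 E=39] open={}
Open reservations: [] -> 0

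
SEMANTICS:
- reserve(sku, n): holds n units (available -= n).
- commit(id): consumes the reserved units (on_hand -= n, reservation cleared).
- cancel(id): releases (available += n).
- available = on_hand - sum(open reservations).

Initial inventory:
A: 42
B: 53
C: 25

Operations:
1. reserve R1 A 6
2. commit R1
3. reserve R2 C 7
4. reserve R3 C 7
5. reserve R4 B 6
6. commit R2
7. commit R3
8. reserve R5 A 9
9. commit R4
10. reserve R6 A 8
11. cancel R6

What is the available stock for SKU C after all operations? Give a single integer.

Step 1: reserve R1 A 6 -> on_hand[A=42 B=53 C=25] avail[A=36 B=53 C=25] open={R1}
Step 2: commit R1 -> on_hand[A=36 B=53 C=25] avail[A=36 B=53 C=25] open={}
Step 3: reserve R2 C 7 -> on_hand[A=36 B=53 C=25] avail[A=36 B=53 C=18] open={R2}
Step 4: reserve R3 C 7 -> on_hand[A=36 B=53 C=25] avail[A=36 B=53 C=11] open={R2,R3}
Step 5: reserve R4 B 6 -> on_hand[A=36 B=53 C=25] avail[A=36 B=47 C=11] open={R2,R3,R4}
Step 6: commit R2 -> on_hand[A=36 B=53 C=18] avail[A=36 B=47 C=11] open={R3,R4}
Step 7: commit R3 -> on_hand[A=36 B=53 C=11] avail[A=36 B=47 C=11] open={R4}
Step 8: reserve R5 A 9 -> on_hand[A=36 B=53 C=11] avail[A=27 B=47 C=11] open={R4,R5}
Step 9: commit R4 -> on_hand[A=36 B=47 C=11] avail[A=27 B=47 C=11] open={R5}
Step 10: reserve R6 A 8 -> on_hand[A=36 B=47 C=11] avail[A=19 B=47 C=11] open={R5,R6}
Step 11: cancel R6 -> on_hand[A=36 B=47 C=11] avail[A=27 B=47 C=11] open={R5}
Final available[C] = 11

Answer: 11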